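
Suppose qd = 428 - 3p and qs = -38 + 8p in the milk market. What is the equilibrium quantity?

q* = 3310/11

Set qd = qs: 428 - 3p = -38 + 8p.
466 = 11p, so p* = 466/11.
q* = 428 − 3(466/11) = 3310/11.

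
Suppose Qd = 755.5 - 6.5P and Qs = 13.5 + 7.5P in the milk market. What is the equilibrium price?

Set Qd = Qs: 755.5 - 6.5P = 13.5 + 7.5P.
742 = 14P, so P* = 53.
Q* = 755.5 − 6.5(53) = 411.

P* = 53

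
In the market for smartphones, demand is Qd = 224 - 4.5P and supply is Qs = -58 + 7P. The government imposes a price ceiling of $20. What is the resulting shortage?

Shortage = 52

Equilibrium price would be P* = 564/23, so the ceiling at 20 binds.
At P = 20: Qd = 224 − 4.5(20) = 134, Qs = -58 + 7(20) = 82.
Shortage = 134 − 82 = 52.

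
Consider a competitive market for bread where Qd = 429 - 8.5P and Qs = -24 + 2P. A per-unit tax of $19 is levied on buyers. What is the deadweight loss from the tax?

Pre-tax equilibrium: P* = 302/7, Q* = 436/7.
Tax on buyers shifts demand to Qd = 429 − 8.5(P + 19) = 267.5 - 8.5P.
267.5 - 8.5P = -24 + 2P gives seller price Ps = 583/21; buyers pay Pb = 583/21 + 19 = 982/21.
New quantity: Q = 429 − 8.5(982/21) = 662/21.
DWL = ½ × 19 × (436/7 − 662/21) = 6137/21.

Deadweight loss = 6137/21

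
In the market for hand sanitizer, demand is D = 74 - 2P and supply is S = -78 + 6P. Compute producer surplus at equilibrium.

Producer surplus = 108

Equilibrium: 74 - 2P = -78 + 6P gives P* = 19, Q* = 36.
Supply starts at P = 13 (where S = 0).
PS = ½(19 − 13)(36) = 108.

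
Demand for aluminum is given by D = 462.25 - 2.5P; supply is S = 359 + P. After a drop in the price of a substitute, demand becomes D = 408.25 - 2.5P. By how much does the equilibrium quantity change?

ΔQ = -108/7

Original equilibrium: P* = 29.5, Q* = 388.5.
New equilibrium: 408.25 - 2.5P = 359 + P, so 49.25 = 3.5P and P' = 197/14; Q' = 408.25 − 2.5(197/14) = 5223/14.
Change in quantity: 5223/14 − 388.5 = -108/7.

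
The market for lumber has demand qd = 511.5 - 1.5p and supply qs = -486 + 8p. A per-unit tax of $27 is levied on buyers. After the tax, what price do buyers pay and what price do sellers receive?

Buyers pay 2427/19, sellers receive 1914/19

Pre-tax equilibrium: p* = 105, q* = 354.
Tax on buyers shifts demand to qd = 511.5 − 1.5(p + 27) = 471 - 1.5p.
471 - 1.5p = -486 + 8p gives seller price ps = 1914/19; buyers pay pb = 1914/19 + 27 = 2427/19.
New quantity: q = 511.5 − 1.5(2427/19) = 6078/19.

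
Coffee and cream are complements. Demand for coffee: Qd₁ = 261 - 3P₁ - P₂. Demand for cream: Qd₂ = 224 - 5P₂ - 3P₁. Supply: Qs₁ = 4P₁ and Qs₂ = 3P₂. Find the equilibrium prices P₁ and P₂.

Market 1: 261 - 3P₁ - P₂ = 4P₁ → 7P₁ + P₂ = 261.
Market 2: 8P₂ + 3P₁ = 224.
Eliminating P₂: 8×(1) − 1×(2) gives 53P₁ = 1864, so P₁ = 1864/53.
Back-substitute into (2): P₂ = (224 − 3×1864/53) / 8 = 785/53.

P₁ = 1864/53, P₂ = 785/53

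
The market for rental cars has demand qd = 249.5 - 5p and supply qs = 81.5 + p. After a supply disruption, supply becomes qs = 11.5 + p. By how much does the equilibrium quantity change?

Δq = -175/3

Original equilibrium: p* = 28, q* = 109.5.
New equilibrium: 249.5 - 5p = 11.5 + p, so 238 = 6p and p' = 119/3; q' = 249.5 − 5(119/3) = 307/6.
Change in quantity: 307/6 − 109.5 = -175/3.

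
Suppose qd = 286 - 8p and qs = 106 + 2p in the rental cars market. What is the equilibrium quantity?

Set qd = qs: 286 - 8p = 106 + 2p.
180 = 10p, so p* = 18.
q* = 286 − 8(18) = 142.

q* = 142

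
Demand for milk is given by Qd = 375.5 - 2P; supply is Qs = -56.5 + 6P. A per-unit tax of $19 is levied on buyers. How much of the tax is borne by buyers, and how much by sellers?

Buyers bear $14.25, sellers bear $4.75

Pre-tax equilibrium: P* = 54, Q* = 267.5.
Tax on buyers shifts demand to Qd = 375.5 − 2(P + 19) = 337.5 - 2P.
337.5 - 2P = -56.5 + 6P gives seller price Ps = 49.25; buyers pay Pb = 49.25 + 19 = 68.25.
New quantity: Q = 375.5 − 2(68.25) = 239.
Buyer burden = 68.25 − 54 = 14.25; seller burden = 54 − 49.25 = 4.75.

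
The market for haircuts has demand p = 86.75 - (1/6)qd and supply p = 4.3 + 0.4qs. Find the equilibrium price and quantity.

Set the two price expressions equal: 86.75 - (1/6)q = 4.3 + 0.4q.
82.45 = (17/30)q, so q* = 145.5.
p* = 86.75 − (1/6)(145.5) = 62.5.

p* = 62.5, q* = 145.5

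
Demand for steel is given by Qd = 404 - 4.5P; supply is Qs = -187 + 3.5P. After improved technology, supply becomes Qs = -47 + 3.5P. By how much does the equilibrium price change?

ΔP = -17.5

Original equilibrium: P* = 73.875, Q* = 71.5625.
New equilibrium: 404 - 4.5P = -47 + 3.5P, so 451 = 8P and P' = 56.375; Q' = 404 − 4.5(56.375) = 150.3125.
Change in price: 56.375 − 73.875 = -17.5.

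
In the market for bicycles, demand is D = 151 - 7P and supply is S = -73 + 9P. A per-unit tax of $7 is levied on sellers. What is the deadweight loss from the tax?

Pre-tax equilibrium: P* = 14, Q* = 53.
Tax on sellers shifts supply to S = -73 + 9(P − 7) = -136 + 9P.
151 - 7P = -136 + 9P gives buyer price Pb = 17.9375; sellers receive Ps = 17.9375 − 7 = 10.9375.
New quantity: Q = 151 − 7(17.9375) = 25.4375.
DWL = ½ × 7 × (53 − 25.4375) = 96.46875.

Deadweight loss = 96.46875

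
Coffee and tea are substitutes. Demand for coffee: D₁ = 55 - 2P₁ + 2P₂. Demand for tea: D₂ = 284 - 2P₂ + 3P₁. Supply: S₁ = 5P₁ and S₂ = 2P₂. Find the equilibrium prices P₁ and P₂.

P₁ = 394/11, P₂ = 2153/22

Market 1: 55 - 2P₁ + 2P₂ = 5P₁ → 7P₁ - 2P₂ = 55.
Market 2: 4P₂ - 3P₁ = 284.
Eliminating P₂: 4×(1) + 2×(2) gives 22P₁ = 788, so P₁ = 394/11.
Back-substitute into (2): P₂ = (284 + 3×394/11) / 4 = 2153/22.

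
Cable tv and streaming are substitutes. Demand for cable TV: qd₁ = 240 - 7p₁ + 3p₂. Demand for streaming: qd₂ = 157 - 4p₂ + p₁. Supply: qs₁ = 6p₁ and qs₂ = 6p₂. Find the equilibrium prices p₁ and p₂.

Market 1: 240 - 7p₁ + 3p₂ = 6p₁ → 13p₁ - 3p₂ = 240.
Market 2: 10p₂ - p₁ = 157.
Eliminating p₂: 10×(1) + 3×(2) gives 127p₁ = 2871, so p₁ = 2871/127.
Back-substitute into (2): p₂ = (157 + 1×2871/127) / 10 = 2281/127.

p₁ = 2871/127, p₂ = 2281/127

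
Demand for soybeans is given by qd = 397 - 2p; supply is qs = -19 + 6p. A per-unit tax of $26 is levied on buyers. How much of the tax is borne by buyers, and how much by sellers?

Buyers bear $19.5, sellers bear $6.5

Pre-tax equilibrium: p* = 52, q* = 293.
Tax on buyers shifts demand to qd = 397 − 2(p + 26) = 345 - 2p.
345 - 2p = -19 + 6p gives seller price ps = 45.5; buyers pay pb = 45.5 + 26 = 71.5.
New quantity: q = 397 − 2(71.5) = 254.
Buyer burden = 71.5 − 52 = 19.5; seller burden = 52 − 45.5 = 6.5.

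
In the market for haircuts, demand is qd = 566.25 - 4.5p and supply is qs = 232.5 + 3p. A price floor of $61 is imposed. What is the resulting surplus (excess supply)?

Equilibrium price would be p* = 44.5, so the floor at 61 binds.
At p = 61: qd = 291.75, qs = 415.5.
Surplus = 415.5 − 291.75 = 123.75.

Surplus = 123.75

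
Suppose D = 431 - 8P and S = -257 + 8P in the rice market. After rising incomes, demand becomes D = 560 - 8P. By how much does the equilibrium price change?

ΔP = 8.0625

Original equilibrium: P* = 43, Q* = 87.
New equilibrium: 560 - 8P = -257 + 8P, so 817 = 16P and P' = 51.0625; Q' = 560 − 8(51.0625) = 151.5.
Change in price: 51.0625 − 43 = 8.0625.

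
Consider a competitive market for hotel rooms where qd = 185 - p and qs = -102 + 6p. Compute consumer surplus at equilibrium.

Consumer surplus = 10368

Equilibrium: 185 - p = -102 + 6p gives p* = 41, q* = 144.
Demand choke price (qd = 0): p = 185.
CS = ½(185 − 41)(144) = 10368.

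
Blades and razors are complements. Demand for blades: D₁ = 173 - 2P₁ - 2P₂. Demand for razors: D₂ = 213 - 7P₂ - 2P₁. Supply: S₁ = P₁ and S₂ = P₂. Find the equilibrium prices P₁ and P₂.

Market 1: 173 - 2P₁ - 2P₂ = P₁ → 3P₁ + 2P₂ = 173.
Market 2: 8P₂ + 2P₁ = 213.
Eliminating P₂: 8×(1) − 2×(2) gives 20P₁ = 958, so P₁ = 47.9.
Back-substitute into (2): P₂ = (213 − 2×47.9) / 8 = 14.65.

P₁ = 47.9, P₂ = 14.65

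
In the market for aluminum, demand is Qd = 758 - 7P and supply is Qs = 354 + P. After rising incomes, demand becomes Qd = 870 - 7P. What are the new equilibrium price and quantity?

Original equilibrium: P* = 50.5, Q* = 404.5.
New equilibrium: 870 - 7P = 354 + P, so 516 = 8P and P' = 64.5; Q' = 870 − 7(64.5) = 418.5.

P' = 64.5, Q' = 418.5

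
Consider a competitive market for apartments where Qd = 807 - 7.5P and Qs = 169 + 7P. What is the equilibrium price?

P* = 44

Set Qd = Qs: 807 - 7.5P = 169 + 7P.
638 = 14.5P, so P* = 44.
Q* = 807 − 7.5(44) = 477.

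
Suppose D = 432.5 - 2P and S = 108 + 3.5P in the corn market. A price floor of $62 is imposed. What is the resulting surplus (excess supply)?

Surplus = 16.5

Equilibrium price would be P* = 59, so the floor at 62 binds.
At P = 62: D = 308.5, S = 325.
Surplus = 325 − 308.5 = 16.5.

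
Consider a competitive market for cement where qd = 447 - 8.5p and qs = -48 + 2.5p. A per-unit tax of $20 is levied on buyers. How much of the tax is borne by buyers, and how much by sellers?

Pre-tax equilibrium: p* = 45, q* = 64.5.
Tax on buyers shifts demand to qd = 447 − 8.5(p + 20) = 277 - 8.5p.
277 - 8.5p = -48 + 2.5p gives seller price ps = 325/11; buyers pay pb = 325/11 + 20 = 545/11.
New quantity: q = 447 − 8.5(545/11) = 569/22.
Buyer burden = 545/11 − 45 = 50/11; seller burden = 45 − 325/11 = 170/11.

Buyers bear 50/11, sellers bear 170/11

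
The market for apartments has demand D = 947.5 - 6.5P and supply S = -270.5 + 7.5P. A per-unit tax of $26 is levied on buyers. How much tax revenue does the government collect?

Pre-tax equilibrium: P* = 87, Q* = 382.
Tax on buyers shifts demand to D = 947.5 − 6.5(P + 26) = 778.5 - 6.5P.
778.5 - 6.5P = -270.5 + 7.5P gives seller price Ps = 1049/14; buyers pay Pb = 1049/14 + 26 = 1413/14.
New quantity: Q = 947.5 − 6.5(1413/14) = 8161/28.
Revenue = 26 × 8161/28 = 106093/14.

Tax revenue = 106093/14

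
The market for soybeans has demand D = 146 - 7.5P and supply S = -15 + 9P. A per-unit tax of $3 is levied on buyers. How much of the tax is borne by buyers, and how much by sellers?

Buyers bear 18/11, sellers bear 15/11

Pre-tax equilibrium: P* = 322/33, Q* = 801/11.
Tax on buyers shifts demand to D = 146 − 7.5(P + 3) = 123.5 - 7.5P.
123.5 - 7.5P = -15 + 9P gives seller price Ps = 277/33; buyers pay Pb = 277/33 + 3 = 376/33.
New quantity: Q = 146 − 7.5(376/33) = 666/11.
Buyer burden = 376/33 − 322/33 = 18/11; seller burden = 322/33 − 277/33 = 15/11.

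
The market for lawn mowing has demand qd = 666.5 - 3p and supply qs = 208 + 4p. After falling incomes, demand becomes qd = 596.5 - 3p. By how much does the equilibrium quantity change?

Δq = -40

Original equilibrium: p* = 65.5, q* = 470.
New equilibrium: 596.5 - 3p = 208 + 4p, so 388.5 = 7p and p' = 55.5; q' = 596.5 − 3(55.5) = 430.
Change in quantity: 430 − 470 = -40.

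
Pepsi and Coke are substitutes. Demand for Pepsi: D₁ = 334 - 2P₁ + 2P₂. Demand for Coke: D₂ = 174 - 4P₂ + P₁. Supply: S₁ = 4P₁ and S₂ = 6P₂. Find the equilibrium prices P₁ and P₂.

P₁ = 1844/29, P₂ = 689/29

Market 1: 334 - 2P₁ + 2P₂ = 4P₁ → 6P₁ - 2P₂ = 334.
Market 2: 10P₂ - P₁ = 174.
Eliminating P₂: 10×(1) + 2×(2) gives 58P₁ = 3688, so P₁ = 1844/29.
Back-substitute into (2): P₂ = (174 + 1×1844/29) / 10 = 689/29.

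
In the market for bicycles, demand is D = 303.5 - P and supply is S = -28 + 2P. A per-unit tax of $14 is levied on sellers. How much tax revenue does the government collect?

Tax revenue = 7714/3

Pre-tax equilibrium: P* = 110.5, Q* = 193.
Tax on sellers shifts supply to S = -28 + 2(P − 14) = -56 + 2P.
303.5 - P = -56 + 2P gives buyer price Pb = 719/6; sellers receive Ps = 719/6 − 14 = 635/6.
New quantity: Q = 303.5 − 1(719/6) = 551/3.
Revenue = 14 × 551/3 = 7714/3.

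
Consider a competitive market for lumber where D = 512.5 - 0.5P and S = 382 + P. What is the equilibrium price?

P* = 87

Set D = S: 512.5 - 0.5P = 382 + P.
130.5 = 1.5P, so P* = 87.
Q* = 512.5 − 0.5(87) = 469.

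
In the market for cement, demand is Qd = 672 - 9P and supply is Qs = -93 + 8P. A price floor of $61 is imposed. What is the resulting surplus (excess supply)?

Surplus = 272

Equilibrium price would be P* = 45, so the floor at 61 binds.
At P = 61: Qd = 123, Qs = 395.
Surplus = 395 − 123 = 272.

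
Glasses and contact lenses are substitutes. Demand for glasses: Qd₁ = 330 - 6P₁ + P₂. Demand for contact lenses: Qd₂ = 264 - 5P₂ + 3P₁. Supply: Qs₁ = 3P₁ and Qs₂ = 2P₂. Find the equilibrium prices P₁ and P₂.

P₁ = 42.9, P₂ = 56.1

Market 1: 330 - 6P₁ + P₂ = 3P₁ → 9P₁ - P₂ = 330.
Market 2: 7P₂ - 3P₁ = 264.
Eliminating P₂: 7×(1) + 1×(2) gives 60P₁ = 2574, so P₁ = 42.9.
Back-substitute into (2): P₂ = (264 + 3×42.9) / 7 = 56.1.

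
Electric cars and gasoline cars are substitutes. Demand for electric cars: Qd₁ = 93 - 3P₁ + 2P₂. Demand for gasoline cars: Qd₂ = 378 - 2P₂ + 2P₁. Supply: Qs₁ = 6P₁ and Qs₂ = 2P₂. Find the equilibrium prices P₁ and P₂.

Market 1: 93 - 3P₁ + 2P₂ = 6P₁ → 9P₁ - 2P₂ = 93.
Market 2: 4P₂ - 2P₁ = 378.
Eliminating P₂: 4×(1) + 2×(2) gives 32P₁ = 1128, so P₁ = 35.25.
Back-substitute into (2): P₂ = (378 + 2×35.25) / 4 = 112.125.

P₁ = 35.25, P₂ = 112.125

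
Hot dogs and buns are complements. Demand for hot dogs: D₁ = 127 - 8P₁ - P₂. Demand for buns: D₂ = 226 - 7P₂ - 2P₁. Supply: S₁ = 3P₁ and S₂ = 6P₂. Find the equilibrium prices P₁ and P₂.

P₁ = 475/47, P₂ = 744/47

Market 1: 127 - 8P₁ - P₂ = 3P₁ → 11P₁ + P₂ = 127.
Market 2: 13P₂ + 2P₁ = 226.
Eliminating P₂: 13×(1) − 1×(2) gives 141P₁ = 1425, so P₁ = 475/47.
Back-substitute into (2): P₂ = (226 − 2×475/47) / 13 = 744/47.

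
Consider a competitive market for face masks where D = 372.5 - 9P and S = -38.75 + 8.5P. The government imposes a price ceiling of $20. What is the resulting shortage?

Equilibrium price would be P* = 23.5, so the ceiling at 20 binds.
At P = 20: D = 372.5 − 9(20) = 192.5, S = -38.75 + 8.5(20) = 131.25.
Shortage = 192.5 − 131.25 = 61.25.

Shortage = 61.25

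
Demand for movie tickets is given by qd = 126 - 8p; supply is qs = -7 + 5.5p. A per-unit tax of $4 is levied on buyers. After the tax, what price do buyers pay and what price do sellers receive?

Buyers pay 310/27, sellers receive 202/27

Pre-tax equilibrium: p* = 266/27, q* = 1274/27.
Tax on buyers shifts demand to qd = 126 − 8(p + 4) = 94 - 8p.
94 - 8p = -7 + 5.5p gives seller price ps = 202/27; buyers pay pb = 202/27 + 4 = 310/27.
New quantity: q = 126 − 8(310/27) = 922/27.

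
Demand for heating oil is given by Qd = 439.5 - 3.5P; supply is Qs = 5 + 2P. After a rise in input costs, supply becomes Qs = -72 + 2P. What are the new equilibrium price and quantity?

P' = 93, Q' = 114

Original equilibrium: P* = 79, Q* = 163.
New equilibrium: 439.5 - 3.5P = -72 + 2P, so 511.5 = 5.5P and P' = 93; Q' = 439.5 − 3.5(93) = 114.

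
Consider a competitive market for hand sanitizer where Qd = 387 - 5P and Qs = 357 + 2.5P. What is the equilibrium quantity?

Set Qd = Qs: 387 - 5P = 357 + 2.5P.
30 = 7.5P, so P* = 4.
Q* = 387 − 5(4) = 367.

Q* = 367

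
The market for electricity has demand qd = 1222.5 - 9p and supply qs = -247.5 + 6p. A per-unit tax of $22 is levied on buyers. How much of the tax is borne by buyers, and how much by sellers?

Buyers bear $8.8, sellers bear $13.2

Pre-tax equilibrium: p* = 98, q* = 340.5.
Tax on buyers shifts demand to qd = 1222.5 − 9(p + 22) = 1024.5 - 9p.
1024.5 - 9p = -247.5 + 6p gives seller price ps = 84.8; buyers pay pb = 84.8 + 22 = 106.8.
New quantity: q = 1222.5 − 9(106.8) = 261.3.
Buyer burden = 106.8 − 98 = 8.8; seller burden = 98 − 84.8 = 13.2.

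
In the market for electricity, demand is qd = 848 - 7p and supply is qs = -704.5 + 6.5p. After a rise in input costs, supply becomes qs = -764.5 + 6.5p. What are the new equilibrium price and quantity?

Original equilibrium: p* = 115, q* = 43.
New equilibrium: 848 - 7p = -764.5 + 6.5p, so 1612.5 = 13.5p and p' = 1075/9; q' = 848 − 7(1075/9) = 107/9.

p' = 1075/9, q' = 107/9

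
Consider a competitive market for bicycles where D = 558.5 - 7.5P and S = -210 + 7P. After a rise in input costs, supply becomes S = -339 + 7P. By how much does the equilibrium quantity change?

Original equilibrium: P* = 53, Q* = 161.
New equilibrium: 558.5 - 7.5P = -339 + 7P, so 897.5 = 14.5P and P' = 1795/29; Q' = 558.5 − 7.5(1795/29) = 2734/29.
Change in quantity: 2734/29 − 161 = -1935/29.

ΔQ = -1935/29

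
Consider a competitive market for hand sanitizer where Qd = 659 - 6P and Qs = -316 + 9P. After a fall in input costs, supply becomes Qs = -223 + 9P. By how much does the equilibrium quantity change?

Original equilibrium: P* = 65, Q* = 269.
New equilibrium: 659 - 6P = -223 + 9P, so 882 = 15P and P' = 58.8; Q' = 659 − 6(58.8) = 306.2.
Change in quantity: 306.2 − 269 = 37.2.

ΔQ = 37.2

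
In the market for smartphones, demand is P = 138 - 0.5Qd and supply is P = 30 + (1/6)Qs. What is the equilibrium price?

Set the two price expressions equal: 138 - 0.5Q = 30 + (1/6)Q.
108 = (2/3)Q, so Q* = 162.
P* = 138 − (0.5)(162) = 57.

P* = 57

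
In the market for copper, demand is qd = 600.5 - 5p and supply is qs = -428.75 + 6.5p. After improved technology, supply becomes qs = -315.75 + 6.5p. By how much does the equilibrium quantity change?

Δq = 1130/23

Original equilibrium: p* = 89.5, q* = 153.
New equilibrium: 600.5 - 5p = -315.75 + 6.5p, so 916.25 = 11.5p and p' = 3665/46; q' = 600.5 − 5(3665/46) = 4649/23.
Change in quantity: 4649/23 − 153 = 1130/23.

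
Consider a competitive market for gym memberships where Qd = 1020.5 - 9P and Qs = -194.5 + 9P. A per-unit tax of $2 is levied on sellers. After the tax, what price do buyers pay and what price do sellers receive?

Pre-tax equilibrium: P* = 67.5, Q* = 413.
Tax on sellers shifts supply to Qs = -194.5 + 9(P − 2) = -212.5 + 9P.
1020.5 - 9P = -212.5 + 9P gives buyer price Pb = 68.5; sellers receive Ps = 68.5 − 2 = 66.5.
New quantity: Q = 1020.5 − 9(68.5) = 404.

Buyers pay $68.5, sellers receive $66.5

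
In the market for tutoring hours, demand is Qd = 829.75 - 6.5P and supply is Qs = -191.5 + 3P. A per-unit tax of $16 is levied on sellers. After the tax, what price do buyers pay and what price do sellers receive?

Buyers pay 4277/38, sellers receive 3669/38

Pre-tax equilibrium: P* = 107.5, Q* = 131.
Tax on sellers shifts supply to Qs = -191.5 + 3(P − 16) = -239.5 + 3P.
829.75 - 6.5P = -239.5 + 3P gives buyer price Pb = 4277/38; sellers receive Ps = 4277/38 − 16 = 3669/38.
New quantity: Q = 829.75 − 6.5(4277/38) = 1865/19.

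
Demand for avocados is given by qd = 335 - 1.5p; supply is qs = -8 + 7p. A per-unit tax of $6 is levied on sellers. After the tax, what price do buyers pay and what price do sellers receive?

Buyers pay 770/17, sellers receive 668/17

Pre-tax equilibrium: p* = 686/17, q* = 4666/17.
Tax on sellers shifts supply to qs = -8 + 7(p − 6) = -50 + 7p.
335 - 1.5p = -50 + 7p gives buyer price pb = 770/17; sellers receive ps = 770/17 − 6 = 668/17.
New quantity: q = 335 − 1.5(770/17) = 4540/17.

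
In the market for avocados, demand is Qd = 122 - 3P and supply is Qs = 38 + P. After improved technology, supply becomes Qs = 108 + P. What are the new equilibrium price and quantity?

P' = 3.5, Q' = 111.5

Original equilibrium: P* = 21, Q* = 59.
New equilibrium: 122 - 3P = 108 + P, so 14 = 4P and P' = 3.5; Q' = 122 − 3(3.5) = 111.5.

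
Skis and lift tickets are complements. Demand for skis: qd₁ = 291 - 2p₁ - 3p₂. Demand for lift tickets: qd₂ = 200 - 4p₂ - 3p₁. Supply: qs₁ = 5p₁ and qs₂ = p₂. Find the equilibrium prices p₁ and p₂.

p₁ = 855/26, p₂ = 527/26

Market 1: 291 - 2p₁ - 3p₂ = 5p₁ → 7p₁ + 3p₂ = 291.
Market 2: 5p₂ + 3p₁ = 200.
Eliminating p₂: 5×(1) − 3×(2) gives 26p₁ = 855, so p₁ = 855/26.
Back-substitute into (2): p₂ = (200 − 3×855/26) / 5 = 527/26.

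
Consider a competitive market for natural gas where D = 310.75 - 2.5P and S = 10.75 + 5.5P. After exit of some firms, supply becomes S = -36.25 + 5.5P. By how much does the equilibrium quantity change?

ΔQ = -14.6875

Original equilibrium: P* = 37.5, Q* = 217.
New equilibrium: 310.75 - 2.5P = -36.25 + 5.5P, so 347 = 8P and P' = 43.375; Q' = 310.75 − 2.5(43.375) = 202.3125.
Change in quantity: 202.3125 − 217 = -14.6875.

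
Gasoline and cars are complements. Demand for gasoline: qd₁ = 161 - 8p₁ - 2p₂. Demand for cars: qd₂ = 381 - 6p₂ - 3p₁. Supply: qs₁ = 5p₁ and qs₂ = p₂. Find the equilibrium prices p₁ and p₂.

Market 1: 161 - 8p₁ - 2p₂ = 5p₁ → 13p₁ + 2p₂ = 161.
Market 2: 7p₂ + 3p₁ = 381.
Eliminating p₂: 7×(1) − 2×(2) gives 85p₁ = 365, so p₁ = 73/17.
Back-substitute into (2): p₂ = (381 − 3×73/17) / 7 = 894/17.

p₁ = 73/17, p₂ = 894/17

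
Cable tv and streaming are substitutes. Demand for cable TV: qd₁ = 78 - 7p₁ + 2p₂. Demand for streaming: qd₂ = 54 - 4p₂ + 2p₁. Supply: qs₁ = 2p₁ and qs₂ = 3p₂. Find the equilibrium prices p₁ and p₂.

Market 1: 78 - 7p₁ + 2p₂ = 2p₁ → 9p₁ - 2p₂ = 78.
Market 2: 7p₂ - 2p₁ = 54.
Eliminating p₂: 7×(1) + 2×(2) gives 59p₁ = 654, so p₁ = 654/59.
Back-substitute into (2): p₂ = (54 + 2×654/59) / 7 = 642/59.

p₁ = 654/59, p₂ = 642/59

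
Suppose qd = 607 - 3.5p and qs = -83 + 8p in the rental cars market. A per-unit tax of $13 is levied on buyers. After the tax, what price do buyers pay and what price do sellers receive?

Pre-tax equilibrium: p* = 60, q* = 397.
Tax on buyers shifts demand to qd = 607 − 3.5(p + 13) = 561.5 - 3.5p.
561.5 - 3.5p = -83 + 8p gives seller price ps = 1289/23; buyers pay pb = 1289/23 + 13 = 1588/23.
New quantity: q = 607 − 3.5(1588/23) = 8403/23.

Buyers pay 1588/23, sellers receive 1289/23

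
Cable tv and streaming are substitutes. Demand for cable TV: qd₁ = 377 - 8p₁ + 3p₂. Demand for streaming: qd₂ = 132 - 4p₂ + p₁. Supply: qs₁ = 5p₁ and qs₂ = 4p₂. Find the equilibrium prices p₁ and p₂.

Market 1: 377 - 8p₁ + 3p₂ = 5p₁ → 13p₁ - 3p₂ = 377.
Market 2: 8p₂ - p₁ = 132.
Eliminating p₂: 8×(1) + 3×(2) gives 101p₁ = 3412, so p₁ = 3412/101.
Back-substitute into (2): p₂ = (132 + 1×3412/101) / 8 = 2093/101.

p₁ = 3412/101, p₂ = 2093/101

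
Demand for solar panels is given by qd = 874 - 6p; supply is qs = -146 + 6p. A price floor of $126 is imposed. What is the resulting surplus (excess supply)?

Surplus = 492

Equilibrium price would be p* = 85, so the floor at 126 binds.
At p = 126: qd = 118, qs = 610.
Surplus = 610 − 118 = 492.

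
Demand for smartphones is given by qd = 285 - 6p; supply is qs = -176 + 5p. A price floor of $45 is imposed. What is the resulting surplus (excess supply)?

Surplus = 34

Equilibrium price would be p* = 461/11, so the floor at 45 binds.
At p = 45: qd = 15, qs = 49.
Surplus = 49 − 15 = 34.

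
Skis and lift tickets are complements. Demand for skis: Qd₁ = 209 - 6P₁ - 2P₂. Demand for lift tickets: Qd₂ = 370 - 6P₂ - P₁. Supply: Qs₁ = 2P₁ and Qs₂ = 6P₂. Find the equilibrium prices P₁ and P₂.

Market 1: 209 - 6P₁ - 2P₂ = 2P₁ → 8P₁ + 2P₂ = 209.
Market 2: 12P₂ + P₁ = 370.
Eliminating P₂: 12×(1) − 2×(2) gives 94P₁ = 1768, so P₁ = 884/47.
Back-substitute into (2): P₂ = (370 − 1×884/47) / 12 = 2751/94.

P₁ = 884/47, P₂ = 2751/94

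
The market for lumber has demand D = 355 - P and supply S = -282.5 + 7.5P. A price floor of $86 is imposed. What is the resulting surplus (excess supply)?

Surplus = 93.5

Equilibrium price would be P* = 75, so the floor at 86 binds.
At P = 86: D = 269, S = 362.5.
Surplus = 362.5 − 269 = 93.5.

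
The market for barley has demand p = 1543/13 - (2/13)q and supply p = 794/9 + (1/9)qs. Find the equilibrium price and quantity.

Set the two price expressions equal: 1543/13 - (2/13)q = 794/9 + (1/9)q.
3565/117 = (31/117)q, so q* = 115.
p* = 1543/13 − (2/13)(115) = 101.

p* = 101, q* = 115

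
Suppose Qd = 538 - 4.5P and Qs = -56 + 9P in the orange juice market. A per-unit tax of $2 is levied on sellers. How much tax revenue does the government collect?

Tax revenue = 668

Pre-tax equilibrium: P* = 44, Q* = 340.
Tax on sellers shifts supply to Qs = -56 + 9(P − 2) = -74 + 9P.
538 - 4.5P = -74 + 9P gives buyer price Pb = 136/3; sellers receive Ps = 136/3 − 2 = 130/3.
New quantity: Q = 538 − 4.5(136/3) = 334.
Revenue = 2 × 334 = 668.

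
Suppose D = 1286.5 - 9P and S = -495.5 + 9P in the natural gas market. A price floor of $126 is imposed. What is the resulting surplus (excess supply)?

Equilibrium price would be P* = 99, so the floor at 126 binds.
At P = 126: D = 152.5, S = 638.5.
Surplus = 638.5 − 152.5 = 486.

Surplus = 486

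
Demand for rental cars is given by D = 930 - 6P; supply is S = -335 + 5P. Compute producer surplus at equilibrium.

Equilibrium: 930 - 6P = -335 + 5P gives P* = 115, Q* = 240.
Supply starts at P = 67 (where S = 0).
PS = ½(115 − 67)(240) = 5760.

Producer surplus = 5760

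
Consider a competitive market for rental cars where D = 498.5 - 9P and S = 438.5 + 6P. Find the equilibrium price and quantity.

P* = 4, Q* = 462.5

Set D = S: 498.5 - 9P = 438.5 + 6P.
60 = 15P, so P* = 4.
Q* = 498.5 − 9(4) = 462.5.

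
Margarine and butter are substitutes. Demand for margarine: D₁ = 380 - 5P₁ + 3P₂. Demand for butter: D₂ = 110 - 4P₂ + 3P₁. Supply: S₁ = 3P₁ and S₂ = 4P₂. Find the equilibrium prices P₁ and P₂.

Market 1: 380 - 5P₁ + 3P₂ = 3P₁ → 8P₁ - 3P₂ = 380.
Market 2: 8P₂ - 3P₁ = 110.
Eliminating P₂: 8×(1) + 3×(2) gives 55P₁ = 3370, so P₁ = 674/11.
Back-substitute into (2): P₂ = (110 + 3×674/11) / 8 = 404/11.

P₁ = 674/11, P₂ = 404/11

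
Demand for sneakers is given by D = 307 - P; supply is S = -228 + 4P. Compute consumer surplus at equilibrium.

Consumer surplus = 20000

Equilibrium: 307 - P = -228 + 4P gives P* = 107, Q* = 200.
Demand choke price (D = 0): P = 307.
CS = ½(307 − 107)(200) = 20000.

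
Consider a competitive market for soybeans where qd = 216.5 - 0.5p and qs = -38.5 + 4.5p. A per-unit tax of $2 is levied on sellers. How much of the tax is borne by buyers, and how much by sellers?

Buyers bear $1.8, sellers bear $0.2

Pre-tax equilibrium: p* = 51, q* = 191.
Tax on sellers shifts supply to qs = -38.5 + 4.5(p − 2) = -47.5 + 4.5p.
216.5 - 0.5p = -47.5 + 4.5p gives buyer price pb = 52.8; sellers receive ps = 52.8 − 2 = 50.8.
New quantity: q = 216.5 − 0.5(52.8) = 190.1.
Buyer burden = 52.8 − 51 = 1.8; seller burden = 51 − 50.8 = 0.2.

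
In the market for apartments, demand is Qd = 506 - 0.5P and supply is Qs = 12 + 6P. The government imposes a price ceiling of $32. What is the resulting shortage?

Equilibrium price would be P* = 76, so the ceiling at 32 binds.
At P = 32: Qd = 506 − 0.5(32) = 490, Qs = 12 + 6(32) = 204.
Shortage = 490 − 204 = 286.

Shortage = 286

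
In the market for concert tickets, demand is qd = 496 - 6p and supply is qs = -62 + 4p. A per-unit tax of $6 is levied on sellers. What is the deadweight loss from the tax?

Deadweight loss = 43.2

Pre-tax equilibrium: p* = 55.8, q* = 161.2.
Tax on sellers shifts supply to qs = -62 + 4(p − 6) = -86 + 4p.
496 - 6p = -86 + 4p gives buyer price pb = 58.2; sellers receive ps = 58.2 − 6 = 52.2.
New quantity: q = 496 − 6(58.2) = 146.8.
DWL = ½ × 6 × (161.2 − 146.8) = 43.2.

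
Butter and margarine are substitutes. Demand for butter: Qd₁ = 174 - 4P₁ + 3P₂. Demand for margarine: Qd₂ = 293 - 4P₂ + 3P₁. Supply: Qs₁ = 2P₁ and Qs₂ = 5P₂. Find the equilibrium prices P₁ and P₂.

Market 1: 174 - 4P₁ + 3P₂ = 2P₁ → 6P₁ - 3P₂ = 174.
Market 2: 9P₂ - 3P₁ = 293.
Eliminating P₂: 9×(1) + 3×(2) gives 45P₁ = 2445, so P₁ = 163/3.
Back-substitute into (2): P₂ = (293 + 3×163/3) / 9 = 152/3.

P₁ = 163/3, P₂ = 152/3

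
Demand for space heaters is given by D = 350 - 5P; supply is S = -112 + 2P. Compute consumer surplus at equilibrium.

Consumer surplus = 40

Equilibrium: 350 - 5P = -112 + 2P gives P* = 66, Q* = 20.
Demand choke price (D = 0): P = 70.
CS = ½(70 − 66)(20) = 40.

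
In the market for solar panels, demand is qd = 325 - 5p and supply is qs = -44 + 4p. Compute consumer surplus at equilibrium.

Consumer surplus = 1440

Equilibrium: 325 - 5p = -44 + 4p gives p* = 41, q* = 120.
Demand choke price (qd = 0): p = 65.
CS = ½(65 − 41)(120) = 1440.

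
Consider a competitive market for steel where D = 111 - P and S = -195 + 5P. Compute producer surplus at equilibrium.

Equilibrium: 111 - P = -195 + 5P gives P* = 51, Q* = 60.
Supply starts at P = 39 (where S = 0).
PS = ½(51 − 39)(60) = 360.

Producer surplus = 360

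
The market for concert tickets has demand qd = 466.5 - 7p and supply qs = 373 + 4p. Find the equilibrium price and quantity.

Set qd = qs: 466.5 - 7p = 373 + 4p.
93.5 = 11p, so p* = 8.5.
q* = 466.5 − 7(8.5) = 407.

p* = 8.5, q* = 407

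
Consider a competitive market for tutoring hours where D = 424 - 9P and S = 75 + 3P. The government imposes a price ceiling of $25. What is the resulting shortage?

Shortage = 49

Equilibrium price would be P* = 349/12, so the ceiling at 25 binds.
At P = 25: D = 424 − 9(25) = 199, S = 75 + 3(25) = 150.
Shortage = 199 − 150 = 49.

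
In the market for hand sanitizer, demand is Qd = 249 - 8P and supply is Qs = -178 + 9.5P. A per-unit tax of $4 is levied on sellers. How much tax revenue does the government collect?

Tax revenue = 1020/7

Pre-tax equilibrium: P* = 24.4, Q* = 53.8.
Tax on sellers shifts supply to Qs = -178 + 9.5(P − 4) = -216 + 9.5P.
249 - 8P = -216 + 9.5P gives buyer price Pb = 186/7; sellers receive Ps = 186/7 − 4 = 158/7.
New quantity: Q = 249 − 8(186/7) = 255/7.
Revenue = 4 × 255/7 = 1020/7.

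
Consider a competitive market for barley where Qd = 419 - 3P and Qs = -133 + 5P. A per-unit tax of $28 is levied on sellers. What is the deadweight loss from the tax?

Pre-tax equilibrium: P* = 69, Q* = 212.
Tax on sellers shifts supply to Qs = -133 + 5(P − 28) = -273 + 5P.
419 - 3P = -273 + 5P gives buyer price Pb = 86.5; sellers receive Ps = 86.5 − 28 = 58.5.
New quantity: Q = 419 − 3(86.5) = 159.5.
DWL = ½ × 28 × (212 − 159.5) = 735.

Deadweight loss = 735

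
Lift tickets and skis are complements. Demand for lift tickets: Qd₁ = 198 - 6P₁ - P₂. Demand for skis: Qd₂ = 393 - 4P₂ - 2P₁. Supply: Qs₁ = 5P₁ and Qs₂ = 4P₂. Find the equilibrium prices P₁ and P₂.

Market 1: 198 - 6P₁ - P₂ = 5P₁ → 11P₁ + P₂ = 198.
Market 2: 8P₂ + 2P₁ = 393.
Eliminating P₂: 8×(1) − 1×(2) gives 86P₁ = 1191, so P₁ = 1191/86.
Back-substitute into (2): P₂ = (393 − 2×1191/86) / 8 = 3927/86.

P₁ = 1191/86, P₂ = 3927/86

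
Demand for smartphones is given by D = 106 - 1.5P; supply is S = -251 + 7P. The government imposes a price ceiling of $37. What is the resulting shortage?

Equilibrium price would be P* = 42, so the ceiling at 37 binds.
At P = 37: D = 106 − 1.5(37) = 50.5, S = -251 + 7(37) = 8.
Shortage = 50.5 − 8 = 42.5.

Shortage = 42.5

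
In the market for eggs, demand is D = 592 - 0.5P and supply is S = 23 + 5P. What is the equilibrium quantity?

Set D = S: 592 - 0.5P = 23 + 5P.
569 = 5.5P, so P* = 1138/11.
Q* = 592 − 0.5(1138/11) = 5943/11.

Q* = 5943/11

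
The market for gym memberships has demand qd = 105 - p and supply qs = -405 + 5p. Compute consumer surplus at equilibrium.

Consumer surplus = 200

Equilibrium: 105 - p = -405 + 5p gives p* = 85, q* = 20.
Demand choke price (qd = 0): p = 105.
CS = ½(105 − 85)(20) = 200.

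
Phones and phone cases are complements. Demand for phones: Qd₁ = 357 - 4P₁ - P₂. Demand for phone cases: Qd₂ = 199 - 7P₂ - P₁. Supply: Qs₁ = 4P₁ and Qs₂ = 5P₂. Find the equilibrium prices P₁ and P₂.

P₁ = 43, P₂ = 13

Market 1: 357 - 4P₁ - P₂ = 4P₁ → 8P₁ + P₂ = 357.
Market 2: 12P₂ + P₁ = 199.
Eliminating P₂: 12×(1) − 1×(2) gives 95P₁ = 4085, so P₁ = 43.
Back-substitute into (2): P₂ = (199 − 1×43) / 12 = 13.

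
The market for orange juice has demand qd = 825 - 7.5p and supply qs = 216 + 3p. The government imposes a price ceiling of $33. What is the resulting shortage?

Equilibrium price would be p* = 58, so the ceiling at 33 binds.
At p = 33: qd = 825 − 7.5(33) = 577.5, qs = 216 + 3(33) = 315.
Shortage = 577.5 − 315 = 262.5.

Shortage = 262.5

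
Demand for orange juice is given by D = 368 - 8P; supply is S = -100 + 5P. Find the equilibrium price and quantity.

P* = 36, Q* = 80

Set D = S: 368 - 8P = -100 + 5P.
468 = 13P, so P* = 36.
Q* = 368 − 8(36) = 80.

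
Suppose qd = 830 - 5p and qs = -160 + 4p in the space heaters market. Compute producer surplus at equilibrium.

Equilibrium: 830 - 5p = -160 + 4p gives p* = 110, q* = 280.
Supply starts at p = 40 (where qs = 0).
PS = ½(110 − 40)(280) = 9800.

Producer surplus = 9800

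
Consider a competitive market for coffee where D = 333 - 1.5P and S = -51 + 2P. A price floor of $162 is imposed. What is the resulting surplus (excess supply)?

Surplus = 183

Equilibrium price would be P* = 768/7, so the floor at 162 binds.
At P = 162: D = 90, S = 273.
Surplus = 273 − 90 = 183.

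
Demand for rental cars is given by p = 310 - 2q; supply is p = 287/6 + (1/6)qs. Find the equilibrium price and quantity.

p* = 68, q* = 121

Set the two price expressions equal: 310 - 2q = 287/6 + (1/6)q.
1573/6 = (13/6)q, so q* = 121.
p* = 310 − (2)(121) = 68.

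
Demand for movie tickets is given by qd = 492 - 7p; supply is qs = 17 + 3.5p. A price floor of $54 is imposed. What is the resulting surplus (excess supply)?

Surplus = 92

Equilibrium price would be p* = 950/21, so the floor at 54 binds.
At p = 54: qd = 114, qs = 206.
Surplus = 206 − 114 = 92.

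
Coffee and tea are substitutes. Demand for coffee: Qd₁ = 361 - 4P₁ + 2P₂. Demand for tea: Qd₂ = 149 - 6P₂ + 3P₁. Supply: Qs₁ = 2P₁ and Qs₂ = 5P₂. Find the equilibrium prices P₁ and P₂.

Market 1: 361 - 4P₁ + 2P₂ = 2P₁ → 6P₁ - 2P₂ = 361.
Market 2: 11P₂ - 3P₁ = 149.
Eliminating P₂: 11×(1) + 2×(2) gives 60P₁ = 4269, so P₁ = 71.15.
Back-substitute into (2): P₂ = (149 + 3×71.15) / 11 = 32.95.

P₁ = 71.15, P₂ = 32.95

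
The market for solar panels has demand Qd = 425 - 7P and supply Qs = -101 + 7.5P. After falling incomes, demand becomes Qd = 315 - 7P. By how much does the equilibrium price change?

Original equilibrium: P* = 1052/29, Q* = 4961/29.
New equilibrium: 315 - 7P = -101 + 7.5P, so 416 = 14.5P and P' = 832/29; Q' = 315 − 7(832/29) = 3311/29.
Change in price: 832/29 − 1052/29 = -220/29.

ΔP = -220/29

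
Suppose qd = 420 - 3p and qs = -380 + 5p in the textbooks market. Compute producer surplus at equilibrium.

Equilibrium: 420 - 3p = -380 + 5p gives p* = 100, q* = 120.
Supply starts at p = 76 (where qs = 0).
PS = ½(100 − 76)(120) = 1440.

Producer surplus = 1440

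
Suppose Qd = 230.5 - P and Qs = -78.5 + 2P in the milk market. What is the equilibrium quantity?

Q* = 127.5

Set Qd = Qs: 230.5 - P = -78.5 + 2P.
309 = 3P, so P* = 103.
Q* = 230.5 − 1(103) = 127.5.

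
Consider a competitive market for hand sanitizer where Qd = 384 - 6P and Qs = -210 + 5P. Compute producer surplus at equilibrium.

Producer surplus = 360

Equilibrium: 384 - 6P = -210 + 5P gives P* = 54, Q* = 60.
Supply starts at P = 42 (where Qs = 0).
PS = ½(54 − 42)(60) = 360.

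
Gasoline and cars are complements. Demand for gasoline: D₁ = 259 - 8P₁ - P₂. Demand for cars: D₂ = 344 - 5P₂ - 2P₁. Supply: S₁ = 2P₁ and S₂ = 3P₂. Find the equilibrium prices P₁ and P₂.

Market 1: 259 - 8P₁ - P₂ = 2P₁ → 10P₁ + P₂ = 259.
Market 2: 8P₂ + 2P₁ = 344.
Eliminating P₂: 8×(1) − 1×(2) gives 78P₁ = 1728, so P₁ = 288/13.
Back-substitute into (2): P₂ = (344 − 2×288/13) / 8 = 487/13.

P₁ = 288/13, P₂ = 487/13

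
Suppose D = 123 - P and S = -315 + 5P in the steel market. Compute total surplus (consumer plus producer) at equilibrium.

Total surplus = 1500

Equilibrium: 123 - P = -315 + 5P gives P* = 73, Q* = 50.
Demand choke price: P = 123; supply starts at P = 63.
CS = ½(123 − 73)(50) = 1250; PS = ½(73 − 63)(50) = 250.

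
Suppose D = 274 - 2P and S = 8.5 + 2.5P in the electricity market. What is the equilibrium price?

Set D = S: 274 - 2P = 8.5 + 2.5P.
265.5 = 4.5P, so P* = 59.
Q* = 274 − 2(59) = 156.

P* = 59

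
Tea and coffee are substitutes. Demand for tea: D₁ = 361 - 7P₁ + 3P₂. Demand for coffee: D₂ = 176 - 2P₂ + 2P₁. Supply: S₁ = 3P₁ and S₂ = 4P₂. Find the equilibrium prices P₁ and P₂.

Market 1: 361 - 7P₁ + 3P₂ = 3P₁ → 10P₁ - 3P₂ = 361.
Market 2: 6P₂ - 2P₁ = 176.
Eliminating P₂: 6×(1) + 3×(2) gives 54P₁ = 2694, so P₁ = 449/9.
Back-substitute into (2): P₂ = (176 + 2×449/9) / 6 = 1241/27.

P₁ = 449/9, P₂ = 1241/27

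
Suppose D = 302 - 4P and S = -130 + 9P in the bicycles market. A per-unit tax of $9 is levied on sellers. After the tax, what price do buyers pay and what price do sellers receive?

Pre-tax equilibrium: P* = 432/13, Q* = 2198/13.
Tax on sellers shifts supply to S = -130 + 9(P − 9) = -211 + 9P.
302 - 4P = -211 + 9P gives buyer price Pb = 513/13; sellers receive Ps = 513/13 − 9 = 396/13.
New quantity: Q = 302 − 4(513/13) = 1874/13.

Buyers pay 513/13, sellers receive 396/13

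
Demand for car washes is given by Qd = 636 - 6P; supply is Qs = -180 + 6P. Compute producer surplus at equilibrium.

Equilibrium: 636 - 6P = -180 + 6P gives P* = 68, Q* = 228.
Supply starts at P = 30 (where Qs = 0).
PS = ½(68 − 30)(228) = 4332.

Producer surplus = 4332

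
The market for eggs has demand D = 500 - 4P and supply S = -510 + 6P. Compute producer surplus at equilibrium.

Equilibrium: 500 - 4P = -510 + 6P gives P* = 101, Q* = 96.
Supply starts at P = 85 (where S = 0).
PS = ½(101 − 85)(96) = 768.

Producer surplus = 768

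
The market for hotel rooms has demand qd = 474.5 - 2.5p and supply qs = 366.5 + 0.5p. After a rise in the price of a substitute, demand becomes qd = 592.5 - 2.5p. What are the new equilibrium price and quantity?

p' = 226/3, q' = 2425/6

Original equilibrium: p* = 36, q* = 384.5.
New equilibrium: 592.5 - 2.5p = 366.5 + 0.5p, so 226 = 3p and p' = 226/3; q' = 592.5 − 2.5(226/3) = 2425/6.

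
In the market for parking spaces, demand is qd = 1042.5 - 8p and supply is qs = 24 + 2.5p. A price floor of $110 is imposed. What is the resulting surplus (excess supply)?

Surplus = 136.5

Equilibrium price would be p* = 97, so the floor at 110 binds.
At p = 110: qd = 162.5, qs = 299.
Surplus = 299 − 162.5 = 136.5.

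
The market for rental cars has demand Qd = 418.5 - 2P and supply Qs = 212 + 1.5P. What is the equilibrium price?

P* = 59

Set Qd = Qs: 418.5 - 2P = 212 + 1.5P.
206.5 = 3.5P, so P* = 59.
Q* = 418.5 − 2(59) = 300.5.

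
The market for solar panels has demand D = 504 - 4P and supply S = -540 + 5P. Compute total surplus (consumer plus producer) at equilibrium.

Total surplus = 360

Equilibrium: 504 - 4P = -540 + 5P gives P* = 116, Q* = 40.
Demand choke price: P = 126; supply starts at P = 108.
CS = ½(126 − 116)(40) = 200; PS = ½(116 − 108)(40) = 160.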